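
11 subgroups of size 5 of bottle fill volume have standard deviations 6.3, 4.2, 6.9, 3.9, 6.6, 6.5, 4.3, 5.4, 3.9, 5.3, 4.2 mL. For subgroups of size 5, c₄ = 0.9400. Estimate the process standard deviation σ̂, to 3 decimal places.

s̄ = (6.3 + 4.2 + 6.9 + 3.9 + 6.6 + 6.5 + 4.3 + 5.4 + 3.9 + 5.3 + 4.2) / 11 = 5.2273
σ̂ = s̄ / c₄ = 5.2273 / 0.9400 = 5.5609

5.561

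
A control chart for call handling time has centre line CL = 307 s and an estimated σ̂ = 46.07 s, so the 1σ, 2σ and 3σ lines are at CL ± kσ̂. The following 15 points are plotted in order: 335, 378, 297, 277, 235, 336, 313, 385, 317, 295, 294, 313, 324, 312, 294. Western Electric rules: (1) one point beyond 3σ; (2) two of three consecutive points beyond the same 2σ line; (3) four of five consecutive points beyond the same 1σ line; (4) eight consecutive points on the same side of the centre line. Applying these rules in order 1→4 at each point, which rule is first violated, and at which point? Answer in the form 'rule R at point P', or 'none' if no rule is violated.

none

Zone of each point (C = within 1σ̂, B = 1σ̂–2σ̂, A = 2σ̂–3σ̂, * = beyond 3σ̂; sign = side of CL): 1:+C, 2:+B, 3:-C, 4:-C, 5:-B, 6:+C, 7:+C, 8:+B, 9:+C, 10:-C, 11:-C, 12:+C, 13:+C, 14:+C, 15:-C
No rule fires across all 15 points.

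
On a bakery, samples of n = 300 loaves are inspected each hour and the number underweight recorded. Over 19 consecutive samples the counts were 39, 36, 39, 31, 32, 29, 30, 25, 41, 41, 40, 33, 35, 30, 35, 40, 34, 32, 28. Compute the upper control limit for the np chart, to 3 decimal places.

50.727

p̄ = Σdᵢ / (k·n) = 650 / (19 × 300) = 0.11404
UCL = np̄ + 3·√(np̄(1−p̄)) = 34.2105 + 3 × √(34.2105×0.88596) = 34.2105 + 3 × 5.5054 = 50.7267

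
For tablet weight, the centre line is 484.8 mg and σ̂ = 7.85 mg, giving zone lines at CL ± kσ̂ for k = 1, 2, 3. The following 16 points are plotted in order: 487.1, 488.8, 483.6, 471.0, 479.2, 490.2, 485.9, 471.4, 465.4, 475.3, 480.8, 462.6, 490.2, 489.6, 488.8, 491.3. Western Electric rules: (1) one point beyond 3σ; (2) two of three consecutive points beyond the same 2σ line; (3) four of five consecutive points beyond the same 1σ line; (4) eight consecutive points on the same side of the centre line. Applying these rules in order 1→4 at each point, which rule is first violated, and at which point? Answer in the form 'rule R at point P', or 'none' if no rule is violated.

rule 3 at point 12

Zone of each point (C = within 1σ̂, B = 1σ̂–2σ̂, A = 2σ̂–3σ̂, * = beyond 3σ̂; sign = side of CL): 1:+C, 2:+C, 3:-C, 4:-B, 5:-C, 6:+C, 7:+C, 8:-B, 9:-A, 10:-B, 11:-C, 12:-A, 13:+C, 14:+C, 15:+C, 16:+C
Rule 3 (four of five consecutive points beyond the same 1σ limit) is satisfied at point 12.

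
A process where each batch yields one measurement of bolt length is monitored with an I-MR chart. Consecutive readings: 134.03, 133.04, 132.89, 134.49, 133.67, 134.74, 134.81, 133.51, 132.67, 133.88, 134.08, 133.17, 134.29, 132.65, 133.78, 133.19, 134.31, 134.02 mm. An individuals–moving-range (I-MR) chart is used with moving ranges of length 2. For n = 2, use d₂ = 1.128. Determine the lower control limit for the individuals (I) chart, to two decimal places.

X̄ = (134.03 + 133.04 + 132.89 + 134.49 + 133.67 + 134.74 + 134.81 + 133.51 + 132.67 + 133.88 + 134.08 + 133.17 + 134.29 + 132.65 + 133.78 + 133.19 + 134.31 + 134.02) / 18 = 133.7344
Moving ranges: 0.99, 0.15, 1.60, 0.82, 1.07, 0.07, 1.30, 0.84, 1.21, 0.20, 0.91, 1.12, 1.64, 1.13, 0.59, 1.12, 0.29; M̄R̄ = 15.0500 / 17 = 0.8853
LCL = X̄ − 3·M̄R̄/d₂ = 133.7344 − 3 × 0.8853 / 1.128 = 131.3799

131.38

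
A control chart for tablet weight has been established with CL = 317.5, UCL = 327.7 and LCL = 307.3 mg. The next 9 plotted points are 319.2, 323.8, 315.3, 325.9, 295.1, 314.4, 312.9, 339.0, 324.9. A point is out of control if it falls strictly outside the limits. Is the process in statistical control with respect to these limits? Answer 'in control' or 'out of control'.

Compare each point to [307.3, 327.7]: sample 5 = 295.1 < LCL; sample 8 = 339.0 > UCL.

out of control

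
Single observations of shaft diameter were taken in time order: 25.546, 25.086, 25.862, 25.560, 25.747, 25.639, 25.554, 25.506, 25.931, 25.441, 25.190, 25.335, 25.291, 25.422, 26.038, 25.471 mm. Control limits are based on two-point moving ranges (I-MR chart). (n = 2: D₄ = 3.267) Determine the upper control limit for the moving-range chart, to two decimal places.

Moving ranges: 0.460, 0.776, 0.302, 0.187, 0.108, 0.085, 0.048, 0.425, 0.490, 0.251, 0.145, 0.044, 0.131, 0.616, 0.567; M̄R̄ = 4.6350 / 15 = 0.3090
UCL_MR = D₄·M̄R̄ = 3.267 × 0.3090 = 1.0095

1.01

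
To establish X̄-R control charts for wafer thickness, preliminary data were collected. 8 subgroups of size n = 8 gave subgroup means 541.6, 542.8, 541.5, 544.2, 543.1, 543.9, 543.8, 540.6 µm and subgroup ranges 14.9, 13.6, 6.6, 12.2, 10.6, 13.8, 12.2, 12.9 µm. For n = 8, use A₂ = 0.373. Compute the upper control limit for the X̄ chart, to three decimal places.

547.201

X̄̄ = (541.6 + 542.8 + 541.5 + 544.2 + 543.1 + 543.9 + 543.8 + 540.6) / 8 = 4341.5000 / 8 = 542.6875
R̄ = (14.9 + 13.6 + 6.6 + 12.2 + 10.6 + 13.8 + 12.2 + 12.9) / 8 = 96.8000 / 8 = 12.1000
UCL = X̄̄ + A₂·R̄ = 542.6875 + 0.373 × 12.1000 = 547.2008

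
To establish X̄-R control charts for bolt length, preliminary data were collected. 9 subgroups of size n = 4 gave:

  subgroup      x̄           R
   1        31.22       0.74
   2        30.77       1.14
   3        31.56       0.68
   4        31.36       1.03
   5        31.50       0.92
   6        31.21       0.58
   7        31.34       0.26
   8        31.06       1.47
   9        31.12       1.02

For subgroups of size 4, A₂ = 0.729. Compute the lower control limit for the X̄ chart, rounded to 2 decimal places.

X̄̄ = (31.22 + 30.77 + 31.56 + 31.36 + 31.50 + 31.21 + 31.34 + 31.06 + 31.12) / 9 = 281.1400 / 9 = 31.2378
R̄ = (0.74 + 1.14 + 0.68 + 1.03 + 0.92 + 0.58 + 0.26 + 1.47 + 1.02) / 9 = 7.8400 / 9 = 0.8711
LCL = X̄̄ − A₂·R̄ = 31.2378 − 0.729 × 0.8711 = 30.6027

30.60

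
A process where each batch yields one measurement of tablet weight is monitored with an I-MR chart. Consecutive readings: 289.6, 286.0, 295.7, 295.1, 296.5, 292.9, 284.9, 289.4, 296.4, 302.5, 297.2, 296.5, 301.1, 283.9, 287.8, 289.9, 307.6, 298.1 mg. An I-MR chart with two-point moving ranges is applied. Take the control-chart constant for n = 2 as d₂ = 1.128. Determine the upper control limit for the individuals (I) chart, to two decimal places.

X̄ = (289.6 + 286.0 + 295.7 + 295.1 + 296.5 + 292.9 + 284.9 + 289.4 + 296.4 + 302.5 + 297.2 + 296.5 + 301.1 + 283.9 + 287.8 + 289.9 + 307.6 + 298.1) / 18 = 293.9500
Moving ranges: 3.6, 9.7, 0.6, 1.4, 3.6, 8.0, 4.5, 7.0, 6.1, 5.3, 0.7, 4.6, 17.2, 3.9, 2.1, 17.7, 9.5; M̄R̄ = 105.5000 / 17 = 6.2059
UCL = X̄ + 3·M̄R̄/d₂ = 293.9500 + 3 × 6.2059 / 1.128 = 310.4550

310.46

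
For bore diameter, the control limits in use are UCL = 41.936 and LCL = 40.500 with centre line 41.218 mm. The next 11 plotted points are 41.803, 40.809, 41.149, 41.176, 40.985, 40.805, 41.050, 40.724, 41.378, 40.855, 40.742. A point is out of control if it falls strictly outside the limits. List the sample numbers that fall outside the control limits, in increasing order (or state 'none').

All 11 points lie within [40.500, 41.936].

none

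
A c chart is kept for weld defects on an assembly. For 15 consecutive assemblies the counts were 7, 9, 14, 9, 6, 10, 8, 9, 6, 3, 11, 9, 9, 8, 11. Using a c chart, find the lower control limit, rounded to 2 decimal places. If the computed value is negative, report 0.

c̄ = (7 + 9 + 14 + 9 + 6 + 10 + 8 + 9 + 6 + 3 + 11 + 9 + 9 + 8 + 11) / 15 = 129 / 15 = 8.6000
LCL = c̄ − 3√c̄ = 8.6000 − 3 × 2.9326 = -0.1977 → 0 (cannot be negative)

0.00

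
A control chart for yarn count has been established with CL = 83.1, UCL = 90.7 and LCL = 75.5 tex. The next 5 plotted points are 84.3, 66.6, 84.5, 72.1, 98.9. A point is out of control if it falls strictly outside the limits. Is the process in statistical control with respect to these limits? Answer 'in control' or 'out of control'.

Compare each point to [75.5, 90.7]: sample 2 = 66.6 < LCL; sample 4 = 72.1 < LCL; sample 5 = 98.9 > UCL.

out of control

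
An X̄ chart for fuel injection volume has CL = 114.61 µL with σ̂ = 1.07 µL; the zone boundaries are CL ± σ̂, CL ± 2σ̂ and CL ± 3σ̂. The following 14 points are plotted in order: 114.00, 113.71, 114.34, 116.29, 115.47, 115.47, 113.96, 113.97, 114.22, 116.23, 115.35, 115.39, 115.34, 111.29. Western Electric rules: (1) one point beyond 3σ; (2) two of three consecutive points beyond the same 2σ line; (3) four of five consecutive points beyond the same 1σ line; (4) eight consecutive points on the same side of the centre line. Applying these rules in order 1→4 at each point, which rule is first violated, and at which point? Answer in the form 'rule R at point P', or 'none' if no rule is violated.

rule 1 at point 14

Zone of each point (C = within 1σ̂, B = 1σ̂–2σ̂, A = 2σ̂–3σ̂, * = beyond 3σ̂; sign = side of CL): 1:-C, 2:-C, 3:-C, 4:+B, 5:+C, 6:+C, 7:-C, 8:-C, 9:-C, 10:+B, 11:+C, 12:+C, 13:+C, 14:-*
Rule 1 (one point beyond the 3σ limits) is satisfied at point 14.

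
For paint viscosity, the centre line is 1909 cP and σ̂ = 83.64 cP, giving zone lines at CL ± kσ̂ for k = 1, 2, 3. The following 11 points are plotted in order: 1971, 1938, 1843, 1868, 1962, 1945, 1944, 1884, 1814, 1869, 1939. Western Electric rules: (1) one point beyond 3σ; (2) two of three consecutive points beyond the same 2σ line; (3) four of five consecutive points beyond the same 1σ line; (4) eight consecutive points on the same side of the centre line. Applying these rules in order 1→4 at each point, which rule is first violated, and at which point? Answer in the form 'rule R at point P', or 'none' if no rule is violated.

none

Zone of each point (C = within 1σ̂, B = 1σ̂–2σ̂, A = 2σ̂–3σ̂, * = beyond 3σ̂; sign = side of CL): 1:+C, 2:+C, 3:-C, 4:-C, 5:+C, 6:+C, 7:+C, 8:-C, 9:-B, 10:-C, 11:+C
No rule fires across all 11 points.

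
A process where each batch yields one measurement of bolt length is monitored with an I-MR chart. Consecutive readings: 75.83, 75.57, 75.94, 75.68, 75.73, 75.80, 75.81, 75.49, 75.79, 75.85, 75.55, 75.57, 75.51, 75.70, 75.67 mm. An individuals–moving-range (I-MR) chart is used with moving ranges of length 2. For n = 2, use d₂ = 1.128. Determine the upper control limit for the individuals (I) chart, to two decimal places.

X̄ = (75.83 + 75.57 + 75.94 + 75.68 + 75.73 + 75.80 + 75.81 + 75.49 + 75.79 + 75.85 + 75.55 + 75.57 + 75.51 + 75.70 + 75.67) / 15 = 75.6993
Moving ranges: 0.26, 0.37, 0.26, 0.05, 0.07, 0.01, 0.32, 0.30, 0.06, 0.30, 0.02, 0.06, 0.19, 0.03; M̄R̄ = 2.3000 / 14 = 0.1643
UCL = X̄ + 3·M̄R̄/d₂ = 75.6993 + 3 × 0.1643 / 1.128 = 76.1363

76.14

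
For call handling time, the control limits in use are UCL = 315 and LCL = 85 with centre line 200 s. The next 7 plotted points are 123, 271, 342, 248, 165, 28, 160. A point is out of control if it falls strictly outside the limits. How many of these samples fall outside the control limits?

2

Compare each point to [85, 315]: sample 3 = 342 > UCL; sample 6 = 28 < LCL.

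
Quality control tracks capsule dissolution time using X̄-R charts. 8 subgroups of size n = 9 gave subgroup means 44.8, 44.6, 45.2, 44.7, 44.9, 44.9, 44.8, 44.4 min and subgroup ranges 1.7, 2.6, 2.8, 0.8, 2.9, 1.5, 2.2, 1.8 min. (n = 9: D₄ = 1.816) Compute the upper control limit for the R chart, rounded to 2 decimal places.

3.70

R̄ = (1.7 + 2.6 + 2.8 + 0.8 + 2.9 + 1.5 + 2.2 + 1.8) / 8 = 16.3000 / 8 = 2.0375
UCL_R = D₄·R̄ = 1.816 × 2.0375 = 3.7001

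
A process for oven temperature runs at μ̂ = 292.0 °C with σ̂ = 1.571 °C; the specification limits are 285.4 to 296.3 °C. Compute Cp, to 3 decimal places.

Cp = (USL − LSL) / (6σ̂) = (296.3 − 285.4) / (6 × 1.571) = 10.9000 / 9.4260 = 1.1564

1.156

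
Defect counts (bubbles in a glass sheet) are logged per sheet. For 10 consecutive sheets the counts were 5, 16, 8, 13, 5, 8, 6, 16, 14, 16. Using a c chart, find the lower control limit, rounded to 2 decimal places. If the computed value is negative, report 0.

0.89

c̄ = (5 + 16 + 8 + 13 + 5 + 8 + 6 + 16 + 14 + 16) / 10 = 107 / 10 = 10.7000
LCL = c̄ − 3√c̄ = 10.7000 − 3 × 3.2711 = 0.8867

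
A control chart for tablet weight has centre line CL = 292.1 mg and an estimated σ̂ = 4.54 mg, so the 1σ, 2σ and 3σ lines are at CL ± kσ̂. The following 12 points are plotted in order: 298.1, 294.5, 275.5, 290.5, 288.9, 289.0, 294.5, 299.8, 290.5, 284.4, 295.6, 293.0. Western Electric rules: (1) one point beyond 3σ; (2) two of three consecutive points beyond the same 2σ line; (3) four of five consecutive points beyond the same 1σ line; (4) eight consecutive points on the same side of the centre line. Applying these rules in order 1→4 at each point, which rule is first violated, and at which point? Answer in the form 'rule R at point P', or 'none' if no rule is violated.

rule 1 at point 3

Zone of each point (C = within 1σ̂, B = 1σ̂–2σ̂, A = 2σ̂–3σ̂, * = beyond 3σ̂; sign = side of CL): 1:+B, 2:+C, 3:-*, 4:-C, 5:-C, 6:-C, 7:+C, 8:+B, 9:-C, 10:-B, 11:+C, 12:+C
Rule 1 (one point beyond the 3σ limits) is satisfied at point 3.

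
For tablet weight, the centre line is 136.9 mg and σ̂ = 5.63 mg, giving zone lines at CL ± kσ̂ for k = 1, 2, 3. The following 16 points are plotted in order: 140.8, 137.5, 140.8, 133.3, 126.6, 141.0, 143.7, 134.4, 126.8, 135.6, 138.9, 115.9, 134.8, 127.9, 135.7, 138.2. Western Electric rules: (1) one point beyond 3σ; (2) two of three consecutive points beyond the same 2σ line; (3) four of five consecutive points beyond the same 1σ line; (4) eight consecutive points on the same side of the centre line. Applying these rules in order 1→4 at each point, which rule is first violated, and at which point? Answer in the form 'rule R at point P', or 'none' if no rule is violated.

Zone of each point (C = within 1σ̂, B = 1σ̂–2σ̂, A = 2σ̂–3σ̂, * = beyond 3σ̂; sign = side of CL): 1:+C, 2:+C, 3:+C, 4:-C, 5:-B, 6:+C, 7:+B, 8:-C, 9:-B, 10:-C, 11:+C, 12:-*, 13:-C, 14:-B, 15:-C, 16:+C
Rule 1 (one point beyond the 3σ limits) is satisfied at point 12.

rule 1 at point 12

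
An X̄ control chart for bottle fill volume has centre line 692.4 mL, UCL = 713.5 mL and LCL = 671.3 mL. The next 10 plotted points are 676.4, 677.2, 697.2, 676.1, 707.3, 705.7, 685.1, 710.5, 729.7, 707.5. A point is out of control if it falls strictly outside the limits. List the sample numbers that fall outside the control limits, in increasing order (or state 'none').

Compare each point to [671.3, 713.5]: sample 9 = 729.7 > UCL.

9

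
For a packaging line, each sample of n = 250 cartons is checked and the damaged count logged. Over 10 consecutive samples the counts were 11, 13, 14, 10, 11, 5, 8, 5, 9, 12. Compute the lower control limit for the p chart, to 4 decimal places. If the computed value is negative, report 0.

p̄ = Σdᵢ / (k·n) = 98 / (10 × 250) = 0.03920
LCL = p̄ − 3·√(p̄(1−p̄)/n) = 0.03920 − 3 × 0.01227 = 0.00238

0.0024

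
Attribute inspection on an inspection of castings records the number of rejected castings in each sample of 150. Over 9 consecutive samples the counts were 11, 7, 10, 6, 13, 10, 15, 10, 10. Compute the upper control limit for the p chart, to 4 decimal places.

0.1299

p̄ = Σdᵢ / (k·n) = 92 / (9 × 150) = 0.06815
UCL = p̄ + 3·√(p̄(1−p̄)/n) = 0.06815 + 3 × √(0.06815×0.93185/150) = 0.06815 + 3 × 0.02058 = 0.12988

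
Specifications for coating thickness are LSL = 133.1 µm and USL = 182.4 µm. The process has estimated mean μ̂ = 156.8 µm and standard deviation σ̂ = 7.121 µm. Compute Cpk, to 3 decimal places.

Cpu = (USL − μ̂) / (3σ̂) = (182.4 − 156.8) / (3 × 7.121) = 1.1983; Cpl = (μ̂ − LSL) / (3σ̂) = (156.8 − 133.1) / (3 × 7.121) = 1.1094; Cpk = min(Cpu, Cpl) = 1.1094

1.109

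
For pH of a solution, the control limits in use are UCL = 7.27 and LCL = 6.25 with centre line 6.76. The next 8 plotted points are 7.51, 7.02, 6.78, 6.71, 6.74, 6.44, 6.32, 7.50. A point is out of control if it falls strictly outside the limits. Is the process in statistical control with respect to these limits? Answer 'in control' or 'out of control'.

Compare each point to [6.25, 7.27]: sample 1 = 7.51 > UCL; sample 8 = 7.50 > UCL.

out of control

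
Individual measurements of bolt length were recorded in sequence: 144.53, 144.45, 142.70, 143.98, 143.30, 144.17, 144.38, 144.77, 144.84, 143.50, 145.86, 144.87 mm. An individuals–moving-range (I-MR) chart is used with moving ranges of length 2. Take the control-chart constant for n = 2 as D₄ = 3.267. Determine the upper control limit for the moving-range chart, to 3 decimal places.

2.976

Moving ranges: 0.08, 1.75, 1.28, 0.68, 0.87, 0.21, 0.39, 0.07, 1.34, 2.36, 0.99; M̄R̄ = 10.0200 / 11 = 0.9109
UCL_MR = D₄·M̄R̄ = 3.267 × 0.9109 = 2.9759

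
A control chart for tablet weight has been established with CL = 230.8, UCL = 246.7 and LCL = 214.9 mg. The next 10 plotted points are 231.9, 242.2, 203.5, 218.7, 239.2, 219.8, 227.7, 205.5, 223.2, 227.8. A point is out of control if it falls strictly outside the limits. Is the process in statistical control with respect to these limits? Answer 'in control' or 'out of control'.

Compare each point to [214.9, 246.7]: sample 3 = 203.5 < LCL; sample 8 = 205.5 < LCL.

out of control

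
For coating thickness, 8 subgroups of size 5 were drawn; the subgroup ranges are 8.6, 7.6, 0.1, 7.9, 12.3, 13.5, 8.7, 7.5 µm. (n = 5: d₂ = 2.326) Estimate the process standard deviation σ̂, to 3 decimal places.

3.558

R̄ = (8.6 + 7.6 + 0.1 + 7.9 + 12.3 + 13.5 + 8.7 + 7.5) / 8 = 8.2750
σ̂ = R̄ / d₂ = 8.2750 / 2.326 = 3.5576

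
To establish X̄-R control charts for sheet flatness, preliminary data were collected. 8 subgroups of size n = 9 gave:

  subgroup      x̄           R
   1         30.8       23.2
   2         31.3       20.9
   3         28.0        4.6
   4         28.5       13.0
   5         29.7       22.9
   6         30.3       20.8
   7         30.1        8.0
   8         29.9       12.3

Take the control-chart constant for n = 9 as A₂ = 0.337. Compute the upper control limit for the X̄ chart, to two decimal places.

X̄̄ = (30.8 + 31.3 + 28.0 + 28.5 + 29.7 + 30.3 + 30.1 + 29.9) / 8 = 238.6000 / 8 = 29.8250
R̄ = (23.2 + 20.9 + 4.6 + 13.0 + 22.9 + 20.8 + 8.0 + 12.3) / 8 = 125.7000 / 8 = 15.7125
UCL = X̄̄ + A₂·R̄ = 29.8250 + 0.337 × 15.7125 = 35.1201

35.12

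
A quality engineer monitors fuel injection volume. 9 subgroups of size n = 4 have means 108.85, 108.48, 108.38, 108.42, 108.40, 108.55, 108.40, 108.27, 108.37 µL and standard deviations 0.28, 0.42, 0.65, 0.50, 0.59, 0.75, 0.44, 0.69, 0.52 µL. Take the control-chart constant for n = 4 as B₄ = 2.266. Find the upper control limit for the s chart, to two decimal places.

s̄ = (0.28 + 0.42 + 0.65 + 0.50 + 0.59 + 0.75 + 0.44 + 0.69 + 0.52) / 9 = 0.5378
UCL_s = B₄·s̄ = 2.266 × 0.5378 = 1.2186

1.22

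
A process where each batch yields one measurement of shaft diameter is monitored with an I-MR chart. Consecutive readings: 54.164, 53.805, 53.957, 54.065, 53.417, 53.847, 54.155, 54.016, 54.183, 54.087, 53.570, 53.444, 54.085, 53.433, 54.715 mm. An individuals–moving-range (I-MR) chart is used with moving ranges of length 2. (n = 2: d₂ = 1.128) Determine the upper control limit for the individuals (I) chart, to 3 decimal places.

54.998

X̄ = (54.164 + 53.805 + 53.957 + 54.065 + 53.417 + 53.847 + 54.155 + 54.016 + 54.183 + 54.087 + 53.570 + 53.444 + 54.085 + 53.433 + 54.715) / 15 = 53.9295
Moving ranges: 0.359, 0.152, 0.108, 0.648, 0.430, 0.308, 0.139, 0.167, 0.096, 0.517, 0.126, 0.641, 0.652, 1.282; M̄R̄ = 5.6250 / 14 = 0.4018
UCL = X̄ + 3·M̄R̄/d₂ = 53.9295 + 3 × 0.4018 / 1.128 = 54.9981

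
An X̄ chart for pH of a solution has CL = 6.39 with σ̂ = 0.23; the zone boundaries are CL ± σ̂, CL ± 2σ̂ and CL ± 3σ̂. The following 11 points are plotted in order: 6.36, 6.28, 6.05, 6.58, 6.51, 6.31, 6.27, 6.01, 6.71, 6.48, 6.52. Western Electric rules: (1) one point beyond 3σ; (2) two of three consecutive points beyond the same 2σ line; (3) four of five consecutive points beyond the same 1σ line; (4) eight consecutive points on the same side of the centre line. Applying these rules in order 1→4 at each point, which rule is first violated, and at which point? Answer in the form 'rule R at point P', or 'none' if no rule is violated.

none

Zone of each point (C = within 1σ̂, B = 1σ̂–2σ̂, A = 2σ̂–3σ̂, * = beyond 3σ̂; sign = side of CL): 1:-C, 2:-C, 3:-B, 4:+C, 5:+C, 6:-C, 7:-C, 8:-B, 9:+B, 10:+C, 11:+C
No rule fires across all 11 points.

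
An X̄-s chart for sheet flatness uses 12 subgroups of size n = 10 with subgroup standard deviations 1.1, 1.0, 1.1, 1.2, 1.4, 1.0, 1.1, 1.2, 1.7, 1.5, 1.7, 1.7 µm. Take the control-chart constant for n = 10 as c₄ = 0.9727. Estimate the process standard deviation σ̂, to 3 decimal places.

1.345

s̄ = (1.1 + 1.0 + 1.1 + 1.2 + 1.4 + 1.0 + 1.1 + 1.2 + 1.7 + 1.5 + 1.7 + 1.7) / 12 = 1.3083
σ̂ = s̄ / c₄ = 1.3083 / 0.9727 = 1.3451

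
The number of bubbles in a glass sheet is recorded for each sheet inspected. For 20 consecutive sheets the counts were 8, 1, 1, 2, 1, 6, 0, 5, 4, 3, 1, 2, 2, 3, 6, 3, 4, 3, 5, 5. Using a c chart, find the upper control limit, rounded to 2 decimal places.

c̄ = (8 + 1 + 1 + 2 + 1 + 6 + 0 + 5 + 4 + 3 + 1 + 2 + 2 + 3 + 6 + 3 + 4 + 3 + 5 + 5) / 20 = 65 / 20 = 3.2500
UCL = c̄ + 3√c̄ = 3.2500 + 3 × √3.2500 = 3.2500 + 3 × 1.8028 = 8.6583

8.66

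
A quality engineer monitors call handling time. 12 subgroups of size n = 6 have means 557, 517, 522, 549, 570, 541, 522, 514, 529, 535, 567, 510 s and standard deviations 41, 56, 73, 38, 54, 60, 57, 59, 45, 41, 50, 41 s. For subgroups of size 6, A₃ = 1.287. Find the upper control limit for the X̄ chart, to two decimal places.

602.04

X̄̄ = (557 + 517 + 522 + 549 + 570 + 541 + 522 + 514 + 529 + 535 + 567 + 510) / 12 = 536.0833
s̄ = (41 + 56 + 73 + 38 + 54 + 60 + 57 + 59 + 45 + 41 + 50 + 41) / 12 = 51.2500
UCL = X̄̄ + A₃·s̄ = 536.0833 + 1.287 × 51.2500 = 602.0421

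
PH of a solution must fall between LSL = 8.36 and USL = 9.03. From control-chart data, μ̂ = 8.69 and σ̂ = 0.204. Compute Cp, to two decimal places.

0.55

Cp = (USL − LSL) / (6σ̂) = (9.03 − 8.36) / (6 × 0.204) = 0.6700 / 1.2240 = 0.5474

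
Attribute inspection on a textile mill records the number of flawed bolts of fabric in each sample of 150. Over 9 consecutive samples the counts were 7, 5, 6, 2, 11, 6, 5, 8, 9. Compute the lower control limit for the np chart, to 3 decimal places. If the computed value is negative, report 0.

0.000

p̄ = Σdᵢ / (k·n) = 59 / (9 × 150) = 0.04370
LCL = np̄ − 3·√(np̄(1−p̄)) = 6.5556 − 3 × 2.5038 = -0.9559 → 0 (negative, so LCL = 0)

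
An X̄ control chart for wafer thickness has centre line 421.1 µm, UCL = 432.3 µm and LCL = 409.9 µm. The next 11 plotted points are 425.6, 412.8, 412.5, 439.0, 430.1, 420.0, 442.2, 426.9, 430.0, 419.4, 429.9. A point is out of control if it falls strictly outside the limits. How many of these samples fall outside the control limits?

2

Compare each point to [409.9, 432.3]: sample 4 = 439.0 > UCL; sample 7 = 442.2 > UCL.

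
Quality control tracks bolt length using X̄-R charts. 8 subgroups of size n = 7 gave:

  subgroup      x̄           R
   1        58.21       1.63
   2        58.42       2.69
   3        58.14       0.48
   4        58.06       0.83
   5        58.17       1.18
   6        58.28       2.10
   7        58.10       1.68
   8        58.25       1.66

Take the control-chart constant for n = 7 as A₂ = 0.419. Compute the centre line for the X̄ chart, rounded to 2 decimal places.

X̄̄ = (58.21 + 58.42 + 58.14 + 58.06 + 58.17 + 58.28 + 58.10 + 58.25) / 8 = 465.6300 / 8 = 58.2037
CL = X̄̄ = 58.2037

58.20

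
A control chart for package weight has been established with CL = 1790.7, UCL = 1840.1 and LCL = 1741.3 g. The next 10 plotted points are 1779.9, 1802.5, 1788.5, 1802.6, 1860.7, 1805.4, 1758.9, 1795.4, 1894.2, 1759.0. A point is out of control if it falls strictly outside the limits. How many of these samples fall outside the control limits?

2

Compare each point to [1741.3, 1840.1]: sample 5 = 1860.7 > UCL; sample 9 = 1894.2 > UCL.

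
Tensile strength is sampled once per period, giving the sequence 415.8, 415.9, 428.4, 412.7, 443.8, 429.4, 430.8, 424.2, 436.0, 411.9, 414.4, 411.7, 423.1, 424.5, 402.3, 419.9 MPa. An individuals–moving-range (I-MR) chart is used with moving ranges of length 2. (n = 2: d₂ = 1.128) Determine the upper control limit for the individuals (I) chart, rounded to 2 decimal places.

X̄ = (415.8 + 415.9 + 428.4 + 412.7 + 443.8 + 429.4 + 430.8 + 424.2 + 436.0 + 411.9 + 414.4 + 411.7 + 423.1 + 424.5 + 402.3 + 419.9) / 16 = 421.5500
Moving ranges: 0.1, 12.5, 15.7, 31.1, 14.4, 1.4, 6.6, 11.8, 24.1, 2.5, 2.7, 11.4, 1.4, 22.2, 17.6; M̄R̄ = 175.5000 / 15 = 11.7000
UCL = X̄ + 3·M̄R̄/d₂ = 421.5500 + 3 × 11.7000 / 1.128 = 452.6670

452.67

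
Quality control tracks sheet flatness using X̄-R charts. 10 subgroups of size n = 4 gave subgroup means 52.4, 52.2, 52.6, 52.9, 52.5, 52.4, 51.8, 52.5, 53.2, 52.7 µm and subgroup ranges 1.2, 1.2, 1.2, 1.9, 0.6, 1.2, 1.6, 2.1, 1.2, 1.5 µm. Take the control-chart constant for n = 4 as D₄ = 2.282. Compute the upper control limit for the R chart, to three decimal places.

R̄ = (1.2 + 1.2 + 1.2 + 1.9 + 0.6 + 1.2 + 1.6 + 2.1 + 1.2 + 1.5) / 10 = 13.7000 / 10 = 1.3700
UCL_R = D₄·R̄ = 2.282 × 1.3700 = 3.1263

3.126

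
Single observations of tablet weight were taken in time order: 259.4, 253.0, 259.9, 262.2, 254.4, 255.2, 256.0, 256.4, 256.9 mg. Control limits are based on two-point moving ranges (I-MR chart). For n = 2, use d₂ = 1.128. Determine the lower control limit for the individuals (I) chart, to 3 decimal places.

248.434

X̄ = (259.4 + 253.0 + 259.9 + 262.2 + 254.4 + 255.2 + 256.0 + 256.4 + 256.9) / 9 = 257.0444
Moving ranges: 6.4, 6.9, 2.3, 7.8, 0.8, 0.8, 0.4, 0.5; M̄R̄ = 25.9000 / 8 = 3.2375
LCL = X̄ − 3·M̄R̄/d₂ = 257.0444 − 3 × 3.2375 / 1.128 = 248.4341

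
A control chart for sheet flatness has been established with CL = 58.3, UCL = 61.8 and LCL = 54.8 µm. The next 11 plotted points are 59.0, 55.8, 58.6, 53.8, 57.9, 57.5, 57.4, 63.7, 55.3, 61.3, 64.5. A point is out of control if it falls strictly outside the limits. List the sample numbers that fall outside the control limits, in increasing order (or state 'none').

4, 8, 11

Compare each point to [54.8, 61.8]: sample 4 = 53.8 < LCL; sample 8 = 63.7 > UCL; sample 11 = 64.5 > UCL.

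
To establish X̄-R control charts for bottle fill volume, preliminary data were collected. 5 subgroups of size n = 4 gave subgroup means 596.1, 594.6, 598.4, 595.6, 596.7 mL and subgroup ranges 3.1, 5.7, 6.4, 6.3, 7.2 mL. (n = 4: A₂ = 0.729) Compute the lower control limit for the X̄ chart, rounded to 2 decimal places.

592.10

X̄̄ = (596.1 + 594.6 + 598.4 + 595.6 + 596.7) / 5 = 2981.4000 / 5 = 596.2800
R̄ = (3.1 + 5.7 + 6.4 + 6.3 + 7.2) / 5 = 28.7000 / 5 = 5.7400
LCL = X̄̄ − A₂·R̄ = 596.2800 − 0.729 × 5.7400 = 592.0955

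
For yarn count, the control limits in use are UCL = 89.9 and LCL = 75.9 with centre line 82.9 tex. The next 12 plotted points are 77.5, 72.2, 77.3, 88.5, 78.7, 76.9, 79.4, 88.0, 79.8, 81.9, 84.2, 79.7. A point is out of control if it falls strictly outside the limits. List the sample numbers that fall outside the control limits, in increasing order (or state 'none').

Compare each point to [75.9, 89.9]: sample 2 = 72.2 < LCL.

2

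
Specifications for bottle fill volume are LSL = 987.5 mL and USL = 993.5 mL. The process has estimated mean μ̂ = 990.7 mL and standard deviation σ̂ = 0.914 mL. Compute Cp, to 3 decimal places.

1.094

Cp = (USL − LSL) / (6σ̂) = (993.5 − 987.5) / (6 × 0.914) = 6.0000 / 5.4840 = 1.0941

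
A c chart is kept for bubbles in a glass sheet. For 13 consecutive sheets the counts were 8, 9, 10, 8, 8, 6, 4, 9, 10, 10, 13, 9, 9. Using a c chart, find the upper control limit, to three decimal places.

c̄ = (8 + 9 + 10 + 8 + 8 + 6 + 4 + 9 + 10 + 10 + 13 + 9 + 9) / 13 = 113 / 13 = 8.6923
UCL = c̄ + 3√c̄ = 8.6923 + 3 × √8.6923 = 8.6923 + 3 × 2.9483 = 17.5371

17.537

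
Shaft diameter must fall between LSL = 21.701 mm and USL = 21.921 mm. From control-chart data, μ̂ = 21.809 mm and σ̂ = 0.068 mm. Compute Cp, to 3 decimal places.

0.539

Cp = (USL − LSL) / (6σ̂) = (21.921 − 21.701) / (6 × 0.068) = 0.2200 / 0.4080 = 0.5392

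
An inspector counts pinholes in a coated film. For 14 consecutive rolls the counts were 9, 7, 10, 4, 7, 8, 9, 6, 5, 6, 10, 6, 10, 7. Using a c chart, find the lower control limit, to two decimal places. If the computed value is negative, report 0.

c̄ = (9 + 7 + 10 + 4 + 7 + 8 + 9 + 6 + 5 + 6 + 10 + 6 + 10 + 7) / 14 = 104 / 14 = 7.4286
LCL = c̄ − 3√c̄ = 7.4286 − 3 × 2.7255 = -0.7481 → 0 (cannot be negative)

0.00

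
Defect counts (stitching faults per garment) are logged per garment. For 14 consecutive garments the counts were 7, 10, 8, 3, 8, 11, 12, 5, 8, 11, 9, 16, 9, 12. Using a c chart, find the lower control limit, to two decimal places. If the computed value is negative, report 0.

c̄ = (7 + 10 + 8 + 3 + 8 + 11 + 12 + 5 + 8 + 11 + 9 + 16 + 9 + 12) / 14 = 129 / 14 = 9.2143
LCL = c̄ − 3√c̄ = 9.2143 − 3 × 3.0355 = 0.1078

0.11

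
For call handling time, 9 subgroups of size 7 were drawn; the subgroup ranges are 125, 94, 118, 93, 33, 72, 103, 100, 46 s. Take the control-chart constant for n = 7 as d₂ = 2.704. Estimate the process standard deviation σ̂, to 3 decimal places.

32.216

R̄ = (125 + 94 + 118 + 93 + 33 + 72 + 103 + 100 + 46) / 9 = 87.1111
σ̂ = R̄ / d₂ = 87.1111 / 2.704 = 32.2156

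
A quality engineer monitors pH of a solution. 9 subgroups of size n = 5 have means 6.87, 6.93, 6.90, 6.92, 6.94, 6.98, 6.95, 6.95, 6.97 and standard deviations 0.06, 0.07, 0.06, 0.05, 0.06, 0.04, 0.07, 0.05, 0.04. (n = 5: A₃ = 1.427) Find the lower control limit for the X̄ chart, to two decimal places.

X̄̄ = (6.87 + 6.93 + 6.90 + 6.92 + 6.94 + 6.98 + 6.95 + 6.95 + 6.97) / 9 = 6.9344
s̄ = (0.06 + 0.07 + 0.06 + 0.05 + 0.06 + 0.04 + 0.07 + 0.05 + 0.04) / 9 = 0.0556
LCL = X̄̄ − A₃·s̄ = 6.9344 − 1.427 × 0.0556 = 6.8552

6.86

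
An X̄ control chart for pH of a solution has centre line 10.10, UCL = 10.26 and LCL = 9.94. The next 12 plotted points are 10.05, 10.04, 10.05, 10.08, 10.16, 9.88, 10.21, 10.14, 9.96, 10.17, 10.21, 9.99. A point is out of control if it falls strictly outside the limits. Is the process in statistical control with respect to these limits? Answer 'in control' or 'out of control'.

Compare each point to [9.94, 10.26]: sample 6 = 9.88 < LCL.

out of control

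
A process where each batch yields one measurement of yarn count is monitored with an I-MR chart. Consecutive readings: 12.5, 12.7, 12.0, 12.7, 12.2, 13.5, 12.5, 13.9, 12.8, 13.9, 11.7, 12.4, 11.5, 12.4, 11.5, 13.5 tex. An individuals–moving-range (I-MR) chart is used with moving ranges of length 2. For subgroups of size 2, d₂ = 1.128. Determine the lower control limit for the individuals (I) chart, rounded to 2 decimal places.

X̄ = (12.5 + 12.7 + 12.0 + 12.7 + 12.2 + 13.5 + 12.5 + 13.9 + 12.8 + 13.9 + 11.7 + 12.4 + 11.5 + 12.4 + 11.5 + 13.5) / 16 = 12.6062
Moving ranges: 0.2, 0.7, 0.7, 0.5, 1.3, 1.0, 1.4, 1.1, 1.1, 2.2, 0.7, 0.9, 0.9, 0.9, 2.0; M̄R̄ = 15.6000 / 15 = 1.0400
LCL = X̄ − 3·M̄R̄/d₂ = 12.6062 − 3 × 1.0400 / 1.128 = 9.8403

9.84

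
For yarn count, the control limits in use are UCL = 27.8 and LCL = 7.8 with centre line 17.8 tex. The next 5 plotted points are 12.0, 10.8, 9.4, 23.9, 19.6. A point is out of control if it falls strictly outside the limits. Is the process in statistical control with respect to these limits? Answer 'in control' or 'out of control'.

in control

All 5 points lie within [7.8, 27.8].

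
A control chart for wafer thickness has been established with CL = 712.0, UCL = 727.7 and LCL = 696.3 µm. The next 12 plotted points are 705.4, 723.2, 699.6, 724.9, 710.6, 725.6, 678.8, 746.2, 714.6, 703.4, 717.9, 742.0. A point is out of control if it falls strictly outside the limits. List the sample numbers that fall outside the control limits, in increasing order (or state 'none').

Compare each point to [696.3, 727.7]: sample 7 = 678.8 < LCL; sample 8 = 746.2 > UCL; sample 12 = 742.0 > UCL.

7, 8, 12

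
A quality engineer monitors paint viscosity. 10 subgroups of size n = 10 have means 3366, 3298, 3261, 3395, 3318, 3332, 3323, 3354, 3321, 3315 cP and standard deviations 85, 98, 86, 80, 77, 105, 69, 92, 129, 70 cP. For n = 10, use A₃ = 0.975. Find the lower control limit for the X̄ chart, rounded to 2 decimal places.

3241.43

X̄̄ = (3366 + 3298 + 3261 + 3395 + 3318 + 3332 + 3323 + 3354 + 3321 + 3315) / 10 = 3328.3000
s̄ = (85 + 98 + 86 + 80 + 77 + 105 + 69 + 92 + 129 + 70) / 10 = 89.1000
LCL = X̄̄ − A₃·s̄ = 3328.3000 − 0.975 × 89.1000 = 3241.4275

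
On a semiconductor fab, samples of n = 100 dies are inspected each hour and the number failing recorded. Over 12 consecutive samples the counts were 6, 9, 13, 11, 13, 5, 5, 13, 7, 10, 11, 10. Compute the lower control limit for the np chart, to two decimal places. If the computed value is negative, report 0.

0.65

p̄ = Σdᵢ / (k·n) = 113 / (12 × 100) = 0.09417
LCL = np̄ − 3·√(np̄(1−p̄)) = 9.4167 − 3 × 2.9206 = 0.6549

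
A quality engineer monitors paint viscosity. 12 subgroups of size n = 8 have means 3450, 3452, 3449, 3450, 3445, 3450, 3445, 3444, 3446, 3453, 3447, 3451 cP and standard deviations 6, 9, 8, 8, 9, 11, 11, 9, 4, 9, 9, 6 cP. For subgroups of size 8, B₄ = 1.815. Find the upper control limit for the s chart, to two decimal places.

14.97

s̄ = (6 + 9 + 8 + 8 + 9 + 11 + 11 + 9 + 4 + 9 + 9 + 6) / 12 = 8.2500
UCL_s = B₄·s̄ = 1.815 × 8.2500 = 14.9737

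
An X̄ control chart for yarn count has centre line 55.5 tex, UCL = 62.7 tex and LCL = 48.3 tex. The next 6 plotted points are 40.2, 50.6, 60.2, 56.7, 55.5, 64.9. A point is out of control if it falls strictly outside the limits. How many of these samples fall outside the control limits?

2

Compare each point to [48.3, 62.7]: sample 1 = 40.2 < LCL; sample 6 = 64.9 > UCL.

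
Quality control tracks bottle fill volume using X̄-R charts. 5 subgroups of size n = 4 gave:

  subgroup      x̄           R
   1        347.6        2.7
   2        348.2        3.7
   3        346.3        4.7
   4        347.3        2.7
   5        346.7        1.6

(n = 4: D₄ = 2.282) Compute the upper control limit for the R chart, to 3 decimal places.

R̄ = (2.7 + 3.7 + 4.7 + 2.7 + 1.6) / 5 = 15.4000 / 5 = 3.0800
UCL_R = D₄·R̄ = 2.282 × 3.0800 = 7.0286

7.029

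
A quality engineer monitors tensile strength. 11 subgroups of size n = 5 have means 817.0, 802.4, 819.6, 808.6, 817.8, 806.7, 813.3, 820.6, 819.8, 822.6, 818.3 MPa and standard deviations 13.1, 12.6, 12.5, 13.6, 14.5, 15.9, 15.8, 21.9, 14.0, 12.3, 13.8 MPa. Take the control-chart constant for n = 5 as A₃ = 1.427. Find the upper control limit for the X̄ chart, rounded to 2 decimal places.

X̄̄ = (817.0 + 802.4 + 819.6 + 808.6 + 817.8 + 806.7 + 813.3 + 820.6 + 819.8 + 822.6 + 818.3) / 11 = 815.1545
s̄ = (13.1 + 12.6 + 12.5 + 13.6 + 14.5 + 15.9 + 15.8 + 21.9 + 14.0 + 12.3 + 13.8) / 11 = 14.5455
UCL = X̄̄ + A₃·s̄ = 815.1545 + 1.427 × 14.5455 = 835.9109

835.91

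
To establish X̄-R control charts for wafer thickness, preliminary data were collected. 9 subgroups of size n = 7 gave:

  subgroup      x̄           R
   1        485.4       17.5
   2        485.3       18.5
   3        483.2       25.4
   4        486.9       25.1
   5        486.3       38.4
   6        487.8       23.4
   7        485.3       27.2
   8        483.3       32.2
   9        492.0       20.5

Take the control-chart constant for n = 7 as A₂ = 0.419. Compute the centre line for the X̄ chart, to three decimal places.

X̄̄ = (485.4 + 485.3 + 483.2 + 486.9 + 486.3 + 487.8 + 485.3 + 483.3 + 492.0) / 9 = 4375.5000 / 9 = 486.1667
CL = X̄̄ = 486.1667

486.167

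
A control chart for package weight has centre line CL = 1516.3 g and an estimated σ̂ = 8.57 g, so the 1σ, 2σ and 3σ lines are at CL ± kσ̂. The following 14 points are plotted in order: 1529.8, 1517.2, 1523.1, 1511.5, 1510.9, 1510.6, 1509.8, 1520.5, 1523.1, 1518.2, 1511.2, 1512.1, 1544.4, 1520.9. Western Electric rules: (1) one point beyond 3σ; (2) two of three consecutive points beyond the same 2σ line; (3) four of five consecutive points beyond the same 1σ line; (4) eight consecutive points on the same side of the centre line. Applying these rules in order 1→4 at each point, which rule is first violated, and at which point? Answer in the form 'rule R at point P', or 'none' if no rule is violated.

rule 1 at point 13

Zone of each point (C = within 1σ̂, B = 1σ̂–2σ̂, A = 2σ̂–3σ̂, * = beyond 3σ̂; sign = side of CL): 1:+B, 2:+C, 3:+C, 4:-C, 5:-C, 6:-C, 7:-C, 8:+C, 9:+C, 10:+C, 11:-C, 12:-C, 13:+*, 14:+C
Rule 1 (one point beyond the 3σ limits) is satisfied at point 13.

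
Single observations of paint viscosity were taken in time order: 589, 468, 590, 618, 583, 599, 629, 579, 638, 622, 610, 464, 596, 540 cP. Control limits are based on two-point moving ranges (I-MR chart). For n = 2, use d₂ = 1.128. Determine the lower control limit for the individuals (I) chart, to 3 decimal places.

411.986

X̄ = (589 + 468 + 590 + 618 + 583 + 599 + 629 + 579 + 638 + 622 + 610 + 464 + 596 + 540) / 14 = 580.3571
Moving ranges: 121, 122, 28, 35, 16, 30, 50, 59, 16, 12, 146, 132, 56; M̄R̄ = 823.0000 / 13 = 63.3077
LCL = X̄ − 3·M̄R̄/d₂ = 580.3571 − 3 × 63.3077 / 1.128 = 411.9856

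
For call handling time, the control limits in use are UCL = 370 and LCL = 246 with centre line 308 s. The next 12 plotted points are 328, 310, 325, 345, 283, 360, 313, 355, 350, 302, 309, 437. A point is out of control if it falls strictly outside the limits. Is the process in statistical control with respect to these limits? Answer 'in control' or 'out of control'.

Compare each point to [246, 370]: sample 12 = 437 > UCL.

out of control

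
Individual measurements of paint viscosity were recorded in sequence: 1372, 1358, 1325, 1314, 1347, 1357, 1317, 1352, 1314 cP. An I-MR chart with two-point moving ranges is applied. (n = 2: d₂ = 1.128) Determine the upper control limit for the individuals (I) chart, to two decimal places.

X̄ = (1372 + 1358 + 1325 + 1314 + 1347 + 1357 + 1317 + 1352 + 1314) / 9 = 1339.5556
Moving ranges: 14, 33, 11, 33, 10, 40, 35, 38; M̄R̄ = 214.0000 / 8 = 26.7500
UCL = X̄ + 3·M̄R̄/d₂ = 1339.5556 + 3 × 26.7500 / 1.128 = 1410.6992

1410.70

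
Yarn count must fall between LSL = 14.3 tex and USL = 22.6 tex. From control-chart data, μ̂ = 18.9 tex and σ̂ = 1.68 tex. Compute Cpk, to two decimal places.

0.73

Cpu = (USL − μ̂) / (3σ̂) = (22.6 − 18.9) / (3 × 1.68) = 0.7341; Cpl = (μ̂ − LSL) / (3σ̂) = (18.9 − 14.3) / (3 × 1.68) = 0.9127; Cpk = min(Cpu, Cpl) = 0.7341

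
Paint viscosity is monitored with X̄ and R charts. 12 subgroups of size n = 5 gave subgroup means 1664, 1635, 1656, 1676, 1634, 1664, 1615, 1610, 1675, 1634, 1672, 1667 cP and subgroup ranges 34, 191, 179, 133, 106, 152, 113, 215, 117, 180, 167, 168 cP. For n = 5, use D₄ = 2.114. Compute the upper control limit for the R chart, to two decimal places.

R̄ = (34 + 191 + 179 + 133 + 106 + 152 + 113 + 215 + 117 + 180 + 167 + 168) / 12 = 1755.0000 / 12 = 146.2500
UCL_R = D₄·R̄ = 2.114 × 146.2500 = 309.1725

309.17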